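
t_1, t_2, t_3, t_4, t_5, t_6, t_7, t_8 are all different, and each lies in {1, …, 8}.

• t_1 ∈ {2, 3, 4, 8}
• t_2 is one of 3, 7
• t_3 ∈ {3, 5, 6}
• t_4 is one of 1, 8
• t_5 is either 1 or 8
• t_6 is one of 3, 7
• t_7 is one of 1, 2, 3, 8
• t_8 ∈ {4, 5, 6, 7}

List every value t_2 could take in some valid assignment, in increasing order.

3, 7

The 2 variables t_2 and t_6 are confined to {3, 7}, which locks those values in; drop them from t_1, t_3, t_7, t_8.
t_4 and t_5 between them cover only {1, 8} — a naked pair. Remove those values from t_1, t_7.
That leaves t_7 = 2. Strike 2 from t_1.
That leaves t_1 = 4. So t_8 can't be 4.
No further eliminations apply; t_2 can still be any of 3, 7.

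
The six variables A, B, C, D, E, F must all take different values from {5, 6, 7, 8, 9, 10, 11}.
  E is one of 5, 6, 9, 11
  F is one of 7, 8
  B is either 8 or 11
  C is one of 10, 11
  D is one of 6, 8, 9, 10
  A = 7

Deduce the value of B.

11

A has just one choice, so A = 7. Remove 7 from F.
F has just one choice, so F = 8. Strike 8 from B, D.
So B = 11.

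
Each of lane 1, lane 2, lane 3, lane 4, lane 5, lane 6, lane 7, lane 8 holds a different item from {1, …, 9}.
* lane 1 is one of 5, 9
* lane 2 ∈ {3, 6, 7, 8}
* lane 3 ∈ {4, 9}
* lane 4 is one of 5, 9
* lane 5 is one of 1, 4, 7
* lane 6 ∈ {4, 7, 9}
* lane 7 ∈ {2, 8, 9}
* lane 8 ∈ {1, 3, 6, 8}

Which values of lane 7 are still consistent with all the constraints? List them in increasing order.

lane 1 and lane 4 between them cover only {5, 9} — a naked pair. Remove those values from lane 3, lane 6, lane 7.
lane 3 has just one choice, so lane 3 = 4. So lane 5, lane 6 can't be 4.
That leaves lane 6 = 7. Eliminate 7 elsewhere: lane 2, lane 5.
That leaves lane 5 = 1. Remove 1 from lane 8.
No further eliminations apply; lane 7 can still be any of 2, 8.

2, 8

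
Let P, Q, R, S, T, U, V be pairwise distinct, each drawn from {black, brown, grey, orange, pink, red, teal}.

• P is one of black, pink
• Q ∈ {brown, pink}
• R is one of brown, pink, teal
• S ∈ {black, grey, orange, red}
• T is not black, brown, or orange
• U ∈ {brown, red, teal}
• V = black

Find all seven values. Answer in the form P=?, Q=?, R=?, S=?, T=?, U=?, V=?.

P=pink, Q=brown, R=teal, S=orange, T=grey, U=red, V=black

V's domain is down to {black}, so V = black. Strike black from P, S.
P's domain is down to {pink}, so P = pink. Strike pink from Q, R, T.
That leaves Q = brown. Remove brown from R, U.
R's domain is down to {teal}, so R = teal. Strike teal from T, U.
U's domain is down to {red}, so U = red. Strike red from S, T.
T has just one choice, so T = grey. Remove grey from S.
That leaves S = orange.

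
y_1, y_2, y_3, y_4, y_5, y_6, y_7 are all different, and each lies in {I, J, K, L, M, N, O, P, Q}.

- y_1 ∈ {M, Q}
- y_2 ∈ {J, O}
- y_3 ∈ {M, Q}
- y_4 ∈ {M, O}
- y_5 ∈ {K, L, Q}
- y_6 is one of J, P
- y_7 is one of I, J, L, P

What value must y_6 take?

The 2 variables y_1 and y_3 are confined to {M, Q}, which locks those values in; drop them from y_4, y_5.
y_4's domain is down to {O}, so y_4 = O. So y_2 can't be O.
y_2's domain is down to {J}, so y_2 = J. Remove J from y_6, y_7.
So y_6 = P.

P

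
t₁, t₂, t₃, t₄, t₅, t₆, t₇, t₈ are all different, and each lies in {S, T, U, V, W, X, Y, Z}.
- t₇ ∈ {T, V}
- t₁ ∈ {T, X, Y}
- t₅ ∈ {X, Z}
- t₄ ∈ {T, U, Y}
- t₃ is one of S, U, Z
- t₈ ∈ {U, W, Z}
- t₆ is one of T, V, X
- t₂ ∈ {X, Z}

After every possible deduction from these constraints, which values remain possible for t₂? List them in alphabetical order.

X, Z

The 8 variables together cover exactly {S, T, U, V, W, X, Y, Z} — 8 values for 8 variables — and S appears only in t₃'s list, so t₃ = S.
Among the 7 still-open variables, W fits only t₈ (and all 7 values in {T, U, V, W, X, Y, Z} must be used), so t₈ = W.
The 6 still-open variables together cover exactly {T, U, V, X, Y, Z} — 6 values for 6 variables — and U appears only in t₄'s list, so t₄ = U.
The 5 still-open variables draw from only 5 values {T, V, X, Y, Z}, so each is used; only t₁ can be Y, hence t₁ = Y.
t₂ and t₅ between them cover only {X, Z} — a naked pair. Remove those values from t₆.
No further eliminations apply; t₂ can still be any of X, Z.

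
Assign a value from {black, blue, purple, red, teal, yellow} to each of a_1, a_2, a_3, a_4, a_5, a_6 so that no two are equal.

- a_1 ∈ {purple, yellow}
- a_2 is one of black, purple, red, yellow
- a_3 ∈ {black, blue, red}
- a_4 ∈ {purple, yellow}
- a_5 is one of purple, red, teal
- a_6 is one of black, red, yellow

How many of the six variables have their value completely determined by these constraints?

2

Among the 6 variables, blue fits only a_3 (and all 6 values in {black, blue, purple, red, teal, yellow} must be used), so a_3 = blue.
The 5 still-open variables draw from only 5 values {black, purple, red, teal, yellow}, so each is used; only a_5 can be teal, hence a_5 = teal.
a_1 and a_4 share exactly the 2 values {purple, yellow}; by pigeonhole those values go to them, so strike purple, yellow from a_2, a_6.
Determined: a_3=blue, a_5=teal. The other variables each still have more than one consistent value. That makes 2.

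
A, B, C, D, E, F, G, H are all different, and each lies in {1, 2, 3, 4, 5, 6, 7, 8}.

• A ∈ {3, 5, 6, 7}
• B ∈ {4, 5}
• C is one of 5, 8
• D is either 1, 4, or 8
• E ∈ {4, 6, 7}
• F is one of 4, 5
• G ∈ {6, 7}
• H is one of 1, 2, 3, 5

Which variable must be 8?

C

Among the 8 variables, 2 fits only H (and all 8 values in {1, 2, 3, 4, 5, 6, 7, 8} must be used), so H = 2.
Among the 7 still-open variables, 1 fits only D (and all 7 values in {1, 3, 4, 5, 6, 7, 8} must be used), so D = 1.
Among the 6 still-open variables, 3 fits only A (and all 6 values in {3, 4, 5, 6, 7, 8} must be used), so A = 3.
The 5 still-open variables draw from only 5 values {4, 5, 6, 7, 8}, so each is used; only C can be 8, hence C = 8.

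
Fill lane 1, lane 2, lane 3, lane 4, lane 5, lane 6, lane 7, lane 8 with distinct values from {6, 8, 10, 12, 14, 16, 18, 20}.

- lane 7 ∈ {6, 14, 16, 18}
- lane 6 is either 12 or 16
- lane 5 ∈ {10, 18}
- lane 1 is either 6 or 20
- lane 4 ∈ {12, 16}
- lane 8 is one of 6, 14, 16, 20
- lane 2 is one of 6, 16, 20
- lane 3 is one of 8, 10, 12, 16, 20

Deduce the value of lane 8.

Among the 8 variables, 8 fits only lane 3 (and all 8 values in {6, 8, 10, 12, 14, 16, 18, 20} must be used), so lane 3 = 8.
The 7 still-open variables together cover exactly {6, 10, 12, 14, 16, 18, 20} — 7 values for 7 variables — and 10 appears only in lane 5's list, so lane 5 = 10.
The 6 still-open variables draw from only 6 values {6, 12, 14, 16, 18, 20}, so each is used; only lane 7 can be 18, hence lane 7 = 18.
The 5 still-open variables draw from only 5 values {6, 12, 14, 16, 20}, so each is used; only lane 8 can be 14, hence lane 8 = 14.

14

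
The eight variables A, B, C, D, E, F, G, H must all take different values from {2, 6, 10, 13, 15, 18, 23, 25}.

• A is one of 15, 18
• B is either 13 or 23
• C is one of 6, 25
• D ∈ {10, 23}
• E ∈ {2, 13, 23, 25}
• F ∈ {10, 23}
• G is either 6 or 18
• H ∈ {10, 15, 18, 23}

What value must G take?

Among the 8 variables, 2 fits only E (and all 8 values in {2, 6, 10, 13, 15, 18, 23, 25} must be used), so E = 2.
The 7 still-open variables draw from only 7 values {6, 10, 13, 15, 18, 23, 25}, so each is used; only B can be 13, hence B = 13.
The 6 still-open variables together cover exactly {6, 10, 15, 18, 23, 25} — 6 values for 6 variables — and 25 appears only in C's list, so C = 25.
The 5 still-open variables draw from only 5 values {6, 10, 15, 18, 23}, so each is used; only G can be 6, hence G = 6.

6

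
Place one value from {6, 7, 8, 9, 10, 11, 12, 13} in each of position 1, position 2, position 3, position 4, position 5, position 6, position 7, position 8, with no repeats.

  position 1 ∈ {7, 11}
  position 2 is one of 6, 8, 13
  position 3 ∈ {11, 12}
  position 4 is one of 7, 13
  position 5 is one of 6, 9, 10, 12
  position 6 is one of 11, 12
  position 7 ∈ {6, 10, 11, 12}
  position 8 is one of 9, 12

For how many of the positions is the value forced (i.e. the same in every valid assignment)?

Among the 8 variables, 8 fits only position 2 (and all 8 values in {6, 7, 8, 9, 10, 11, 12, 13} must be used), so position 2 = 8.
Among the 7 still-open variables, 13 fits only position 4 (and all 7 values in {6, 7, 9, 10, 11, 12, 13} must be used), so position 4 = 13.
The 6 still-open variables together cover exactly {6, 7, 9, 10, 11, 12} — 6 values for 6 variables — and 7 appears only in position 1's list, so position 1 = 7.
The 2 variables position 3 and position 6 are confined to {11, 12}, which locks those values in; drop them from position 5, position 7, position 8.
position 8's domain is down to {9}, so position 8 = 9. Remove 9 from position 5.
Determined: position 1=7, position 2=8, position 4=13, position 8=9. The other positions each still have more than one consistent value. That makes 4.

4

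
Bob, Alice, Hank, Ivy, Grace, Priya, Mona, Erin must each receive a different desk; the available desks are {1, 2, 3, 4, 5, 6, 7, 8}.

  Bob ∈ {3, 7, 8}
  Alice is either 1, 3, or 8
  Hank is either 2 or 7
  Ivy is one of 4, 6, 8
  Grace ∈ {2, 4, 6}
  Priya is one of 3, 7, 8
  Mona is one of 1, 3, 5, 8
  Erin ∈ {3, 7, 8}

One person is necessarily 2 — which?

The 8 variables together cover exactly {1, 2, 3, 4, 5, 6, 7, 8} — 8 values for 8 variables — and 5 appears only in Mona's list, so Mona = 5.
The 7 still-open variables draw from only 7 values {1, 2, 3, 4, 6, 7, 8}, so each is used; only Alice can be 1, hence Alice = 1.
The 3 variables Bob, Priya, Erin are confined to {3, 7, 8}, which locks those values in; drop them from Hank, Ivy.
So 2 goes to Hank.

Hank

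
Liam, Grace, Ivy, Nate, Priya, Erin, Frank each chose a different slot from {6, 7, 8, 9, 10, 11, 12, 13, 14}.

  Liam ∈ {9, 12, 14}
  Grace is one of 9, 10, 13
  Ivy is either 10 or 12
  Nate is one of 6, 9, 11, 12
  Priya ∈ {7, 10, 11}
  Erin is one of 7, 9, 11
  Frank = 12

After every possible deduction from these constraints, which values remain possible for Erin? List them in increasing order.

7, 9, 11

Frank has just one choice, so Frank = 12. So Liam, Ivy, Nate can't be 12.
Ivy's domain is down to {10}, so Ivy = 10. So Grace, Priya can't be 10.
No further eliminations apply; Erin can still be any of 7, 9, 11.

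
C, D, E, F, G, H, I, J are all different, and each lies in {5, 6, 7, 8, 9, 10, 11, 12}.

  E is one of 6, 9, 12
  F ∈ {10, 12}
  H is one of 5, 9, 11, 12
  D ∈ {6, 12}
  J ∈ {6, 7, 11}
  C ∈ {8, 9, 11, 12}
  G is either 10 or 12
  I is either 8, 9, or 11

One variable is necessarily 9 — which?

E

Among the 8 variables, 5 fits only H (and all 8 values in {5, 6, 7, 8, 9, 10, 11, 12} must be used), so H = 5.
Among the 7 still-open variables, 7 fits only J (and all 7 values in {6, 7, 8, 9, 10, 11, 12} must be used), so J = 7.
The 2 variables F and G are confined to {10, 12}, which locks those values in; drop them from C, D, E.
D has just one choice, so D = 6. So E can't be 6.
So 9 goes to E.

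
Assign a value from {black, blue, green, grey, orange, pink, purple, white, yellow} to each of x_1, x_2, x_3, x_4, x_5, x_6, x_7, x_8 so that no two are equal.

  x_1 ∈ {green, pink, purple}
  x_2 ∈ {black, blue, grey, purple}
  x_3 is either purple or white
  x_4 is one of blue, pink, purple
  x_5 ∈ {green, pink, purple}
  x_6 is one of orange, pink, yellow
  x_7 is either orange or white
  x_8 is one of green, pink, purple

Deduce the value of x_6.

x_1, x_5, x_8 share exactly the 3 values {green, pink, purple}; by pigeonhole those values go to them, so strike green, pink, purple from x_2, x_3, x_4, x_6.
x_3 must be white (only option left). Eliminate white elsewhere: x_7.
x_4 has just one choice, so x_4 = blue. So x_2 can't be blue.
x_7 must be orange (only option left). Eliminate orange elsewhere: x_6.
So x_6 = yellow.

yellow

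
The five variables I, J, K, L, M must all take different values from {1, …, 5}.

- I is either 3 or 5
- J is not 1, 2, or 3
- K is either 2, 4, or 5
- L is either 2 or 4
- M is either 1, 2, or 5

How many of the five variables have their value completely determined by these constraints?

Among the 5 variables, 1 fits only M (and all 5 values in {1, 2, 3, 4, 5} must be used), so M = 1.
Among the 4 still-open variables, 3 fits only I (and all 4 values in {2, 3, 4, 5} must be used), so I = 3.
Determined: I=3, M=1. The other variables each still have more than one consistent value. That makes 2.

2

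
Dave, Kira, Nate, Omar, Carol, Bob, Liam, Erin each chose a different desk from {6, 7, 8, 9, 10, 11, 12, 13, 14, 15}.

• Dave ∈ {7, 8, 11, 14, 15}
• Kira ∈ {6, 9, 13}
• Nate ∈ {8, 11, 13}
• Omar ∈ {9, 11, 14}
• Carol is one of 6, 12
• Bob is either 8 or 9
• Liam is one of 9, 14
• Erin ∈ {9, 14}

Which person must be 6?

The 2 variables Liam and Erin are confined to {9, 14}, which locks those values in; drop them from Dave, Kira, Omar, Bob.
Omar's domain is down to {11}, so Omar = 11. Strike 11 from Dave, Nate.
That leaves Bob = 8. Remove 8 from Dave, Nate.
That leaves Nate = 13. So Kira can't be 13.
So 6 goes to Kira.

Kira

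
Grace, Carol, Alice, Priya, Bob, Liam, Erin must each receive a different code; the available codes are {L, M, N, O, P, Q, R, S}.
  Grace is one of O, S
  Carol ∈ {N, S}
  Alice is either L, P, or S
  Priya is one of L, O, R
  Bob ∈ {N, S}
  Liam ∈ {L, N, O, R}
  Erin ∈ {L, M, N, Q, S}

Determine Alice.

P

Carol and Bob between them cover only {N, S} — a naked pair. Remove those values from Grace, Alice, Liam, Erin.
That leaves Grace = O. So Priya, Liam can't be O.
The 2 variables Priya and Liam are confined to {L, R}, which locks those values in; drop them from Alice, Erin.
So Alice = P.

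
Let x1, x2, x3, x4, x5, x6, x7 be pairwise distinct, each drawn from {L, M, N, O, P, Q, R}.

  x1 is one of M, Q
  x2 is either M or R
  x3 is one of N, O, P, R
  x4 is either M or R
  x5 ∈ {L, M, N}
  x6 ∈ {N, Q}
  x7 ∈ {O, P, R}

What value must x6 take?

The 7 variables together cover exactly {L, M, N, O, P, Q, R} — 7 values for 7 variables — and L appears only in x5's list, so x5 = L.
x2 and x4 between them cover only {M, R} — a naked pair. Remove those values from x1, x3, x7.
x1's domain is down to {Q}, so x1 = Q. Eliminate Q elsewhere: x6.
So x6 = N.

N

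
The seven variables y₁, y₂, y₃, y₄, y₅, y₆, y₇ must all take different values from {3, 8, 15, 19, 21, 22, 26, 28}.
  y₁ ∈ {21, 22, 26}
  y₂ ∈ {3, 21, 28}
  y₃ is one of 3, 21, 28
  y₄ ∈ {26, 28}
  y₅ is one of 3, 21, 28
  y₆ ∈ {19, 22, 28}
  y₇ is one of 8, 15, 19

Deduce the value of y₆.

19

y₂, y₃, y₅ between them cover only {3, 21, 28} — a naked triple. Remove those values from y₁, y₄, y₆.
y₄'s domain is down to {26}, so y₄ = 26. Strike 26 from y₁.
y₁'s domain is down to {22}, so y₁ = 22. Remove 22 from y₆.
So y₆ = 19.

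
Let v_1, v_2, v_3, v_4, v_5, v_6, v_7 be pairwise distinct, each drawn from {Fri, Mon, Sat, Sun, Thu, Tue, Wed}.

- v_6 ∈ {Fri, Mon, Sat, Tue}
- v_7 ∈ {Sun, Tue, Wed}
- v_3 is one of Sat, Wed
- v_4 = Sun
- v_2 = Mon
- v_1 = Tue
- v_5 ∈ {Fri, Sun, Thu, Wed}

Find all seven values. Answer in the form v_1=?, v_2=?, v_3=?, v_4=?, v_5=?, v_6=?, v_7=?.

v_1=Tue, v_2=Mon, v_3=Sat, v_4=Sun, v_5=Thu, v_6=Fri, v_7=Wed

v_1 has just one choice, so v_1 = Tue. Eliminate Tue elsewhere: v_6, v_7.
v_2's domain is down to {Mon}, so v_2 = Mon. Eliminate Mon elsewhere: v_6.
v_4's domain is down to {Sun}, so v_4 = Sun. Strike Sun from v_5, v_7.
v_7's domain is down to {Wed}, so v_7 = Wed. Strike Wed from v_3, v_5.
v_3 has just one choice, so v_3 = Sat. Eliminate Sat elsewhere: v_6.
v_6 has just one choice, so v_6 = Fri. So v_5 can't be Fri.
v_5 must be Thu (only option left).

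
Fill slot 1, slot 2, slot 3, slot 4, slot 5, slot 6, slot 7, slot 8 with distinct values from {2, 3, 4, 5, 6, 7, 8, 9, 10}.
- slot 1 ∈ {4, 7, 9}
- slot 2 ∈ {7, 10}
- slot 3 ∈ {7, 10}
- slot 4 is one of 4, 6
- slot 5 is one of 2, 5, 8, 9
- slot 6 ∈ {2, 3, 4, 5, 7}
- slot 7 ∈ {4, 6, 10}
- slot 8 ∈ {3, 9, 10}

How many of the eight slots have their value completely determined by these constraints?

The 2 variables slot 2 and slot 3 are confined to {7, 10}, which locks those values in; drop them from slot 1, slot 6, slot 7, slot 8.
The 2 variables slot 4 and slot 7 are confined to {4, 6}, which locks those values in; drop them from slot 1, slot 6.
slot 1 has just one choice, so slot 1 = 9. Eliminate 9 elsewhere: slot 5, slot 8.
slot 8 has just one choice, so slot 8 = 3. Strike 3 from slot 6.
Determined: slot 1=9, slot 8=3. The other slots each still have more than one consistent value. That makes 2.

2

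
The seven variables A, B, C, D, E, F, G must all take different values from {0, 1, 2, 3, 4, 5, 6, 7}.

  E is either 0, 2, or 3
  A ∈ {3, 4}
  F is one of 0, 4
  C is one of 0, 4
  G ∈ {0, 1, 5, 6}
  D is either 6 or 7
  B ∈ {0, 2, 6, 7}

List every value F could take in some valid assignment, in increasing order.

0, 4

C and F share exactly the 2 values {0, 4}; by pigeonhole those values go to them, so strike 0, 4 from A, B, E, G.
A's domain is down to {3}, so A = 3. Strike 3 from E.
E's domain is down to {2}, so E = 2. So B can't be 2.
B and D share exactly the 2 values {6, 7}; by pigeonhole those values go to them, so strike 6, 7 from G.
No further eliminations apply; F can still be any of 0, 4.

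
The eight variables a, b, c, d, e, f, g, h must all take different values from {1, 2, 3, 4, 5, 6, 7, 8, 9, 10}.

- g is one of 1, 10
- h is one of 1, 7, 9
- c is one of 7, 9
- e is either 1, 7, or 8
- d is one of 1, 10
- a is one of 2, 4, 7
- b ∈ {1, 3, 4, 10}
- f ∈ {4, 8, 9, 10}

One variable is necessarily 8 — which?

e

Among the 8 variables, 2 fits only a (and all 8 values in {1, 2, 3, 4, 7, 8, 9, 10} must be used), so a = 2.
The 7 still-open variables draw from only 7 values {1, 3, 4, 7, 8, 9, 10}, so each is used; only b can be 3, hence b = 3.
The 6 still-open variables together cover exactly {1, 4, 7, 8, 9, 10} — 6 values for 6 variables — and 4 appears only in f's list, so f = 4.
The 5 still-open variables together cover exactly {1, 7, 8, 9, 10} — 5 values for 5 variables — and 8 appears only in e's list, so e = 8.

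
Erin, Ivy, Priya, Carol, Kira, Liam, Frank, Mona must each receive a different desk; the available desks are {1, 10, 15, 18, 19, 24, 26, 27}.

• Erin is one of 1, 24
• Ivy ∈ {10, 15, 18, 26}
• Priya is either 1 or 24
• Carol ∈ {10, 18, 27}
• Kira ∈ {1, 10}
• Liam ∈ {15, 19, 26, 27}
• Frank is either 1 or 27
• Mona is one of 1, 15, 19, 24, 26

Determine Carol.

Erin and Priya share exactly the 2 values {1, 24}; by pigeonhole those values go to them, so strike 1, 24 from Kira, Frank, Mona.
Kira must be 10 (only option left). So Ivy, Carol can't be 10.
Frank's domain is down to {27}, so Frank = 27. Eliminate 27 elsewhere: Carol, Liam.
So Carol = 18.

18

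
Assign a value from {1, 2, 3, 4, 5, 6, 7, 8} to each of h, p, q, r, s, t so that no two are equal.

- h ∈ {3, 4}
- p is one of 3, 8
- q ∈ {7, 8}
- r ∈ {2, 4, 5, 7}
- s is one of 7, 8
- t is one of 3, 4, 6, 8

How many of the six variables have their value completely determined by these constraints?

3

q and s share exactly the 2 values {7, 8}; by pigeonhole those values go to them, so strike 7, 8 from p, r, t.
p has just one choice, so p = 3. Strike 3 from h, t.
h must be 4 (only option left). So r, t can't be 4.
t's domain is down to {6}, so t = 6.
Determined: h=4, p=3, t=6. The other variables each still have more than one consistent value. That makes 3.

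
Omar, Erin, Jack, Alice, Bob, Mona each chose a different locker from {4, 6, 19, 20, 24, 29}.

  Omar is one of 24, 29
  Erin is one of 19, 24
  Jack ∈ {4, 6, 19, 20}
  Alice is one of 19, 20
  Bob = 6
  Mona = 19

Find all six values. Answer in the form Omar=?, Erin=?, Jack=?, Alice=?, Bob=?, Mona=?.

Bob's domain is down to {6}, so Bob = 6. Strike 6 from Jack.
Mona's domain is down to {19}, so Mona = 19. So Erin, Jack, Alice can't be 19.
Erin must be 24 (only option left). Eliminate 24 elsewhere: Omar.
That leaves Alice = 20. Remove 20 from Jack.
Omar has just one choice, so Omar = 29.
Jack must be 4 (only option left).

Omar=29, Erin=24, Jack=4, Alice=20, Bob=6, Mona=19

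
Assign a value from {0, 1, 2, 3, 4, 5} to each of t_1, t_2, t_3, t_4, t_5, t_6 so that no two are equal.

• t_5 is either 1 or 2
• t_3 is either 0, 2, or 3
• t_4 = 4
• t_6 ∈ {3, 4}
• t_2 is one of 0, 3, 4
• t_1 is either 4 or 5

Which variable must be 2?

t_3

t_4's domain is down to {4}, so t_4 = 4. Eliminate 4 elsewhere: t_1, t_2, t_6.
t_6's domain is down to {3}, so t_6 = 3. Strike 3 from t_2, t_3.
t_1 has just one choice, so t_1 = 5.
t_2 must be 0 (only option left). Strike 0 from t_3.
So 2 goes to t_3.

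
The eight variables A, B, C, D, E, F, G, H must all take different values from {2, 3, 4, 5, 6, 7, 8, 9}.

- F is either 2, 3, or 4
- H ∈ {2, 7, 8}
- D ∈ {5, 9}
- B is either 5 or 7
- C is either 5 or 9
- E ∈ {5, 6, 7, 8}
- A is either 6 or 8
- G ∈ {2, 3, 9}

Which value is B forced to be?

7

Among the 8 variables, 4 fits only F (and all 8 values in {2, 3, 4, 5, 6, 7, 8, 9} must be used), so F = 4.
Among the 7 still-open variables, 3 fits only G (and all 7 values in {2, 3, 5, 6, 7, 8, 9} must be used), so G = 3.
The 6 still-open variables draw from only 6 values {2, 5, 6, 7, 8, 9}, so each is used; only H can be 2, hence H = 2.
C and D share exactly the 2 values {5, 9}; by pigeonhole those values go to them, so strike 5, 9 from B, E.
So B = 7.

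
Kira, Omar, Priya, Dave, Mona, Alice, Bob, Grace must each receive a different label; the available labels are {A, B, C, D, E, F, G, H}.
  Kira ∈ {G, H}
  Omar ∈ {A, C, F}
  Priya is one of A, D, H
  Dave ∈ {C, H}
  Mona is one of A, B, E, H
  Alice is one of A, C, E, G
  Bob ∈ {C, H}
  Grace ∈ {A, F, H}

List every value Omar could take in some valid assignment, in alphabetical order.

A, F

The 8 variables draw from only 8 values {A, B, C, D, E, F, G, H}, so each is used; only Mona can be B, hence Mona = B.
The 7 still-open variables draw from only 7 values {A, C, D, E, F, G, H}, so each is used; only Priya can be D, hence Priya = D.
Among the 6 still-open variables, E fits only Alice (and all 6 values in {A, C, E, F, G, H} must be used), so Alice = E.
The 5 still-open variables draw from only 5 values {A, C, F, G, H}, so each is used; only Kira can be G, hence Kira = G.
The 2 variables Dave and Bob are confined to {C, H}, which locks those values in; drop them from Omar, Grace.
No further eliminations apply; Omar can still be any of A, F.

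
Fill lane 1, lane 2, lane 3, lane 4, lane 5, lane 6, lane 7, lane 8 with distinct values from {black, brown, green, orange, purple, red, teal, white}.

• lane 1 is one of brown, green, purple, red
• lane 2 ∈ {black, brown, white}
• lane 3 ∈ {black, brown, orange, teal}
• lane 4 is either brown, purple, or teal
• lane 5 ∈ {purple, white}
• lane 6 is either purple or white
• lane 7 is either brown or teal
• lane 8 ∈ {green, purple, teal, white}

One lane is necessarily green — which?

The 8 variables draw from only 8 values {black, brown, green, orange, purple, red, teal, white}, so each is used; only lane 3 can be orange, hence lane 3 = orange.
The 7 still-open variables together cover exactly {black, brown, green, purple, red, teal, white} — 7 values for 7 variables — and black appears only in lane 2's list, so lane 2 = black.
Among the 6 still-open variables, red fits only lane 1 (and all 6 values in {brown, green, purple, red, teal, white} must be used), so lane 1 = red.
The 5 still-open variables together cover exactly {brown, green, purple, teal, white} — 5 values for 5 variables — and green appears only in lane 8's list, so lane 8 = green.

lane 8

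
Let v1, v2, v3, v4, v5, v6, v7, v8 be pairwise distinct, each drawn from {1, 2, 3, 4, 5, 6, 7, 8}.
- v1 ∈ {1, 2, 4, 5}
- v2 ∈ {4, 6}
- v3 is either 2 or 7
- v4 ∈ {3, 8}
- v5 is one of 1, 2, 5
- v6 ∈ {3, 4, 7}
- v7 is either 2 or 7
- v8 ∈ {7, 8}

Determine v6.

4

The 8 variables together cover exactly {1, 2, 3, 4, 5, 6, 7, 8} — 8 values for 8 variables — and 6 appears only in v2's list, so v2 = 6.
v3 and v7 between them cover only {2, 7} — a naked pair. Remove those values from v1, v5, v6, v8.
v8 has just one choice, so v8 = 8. Eliminate 8 elsewhere: v4.
That leaves v4 = 3. Strike 3 from v6.
So v6 = 4.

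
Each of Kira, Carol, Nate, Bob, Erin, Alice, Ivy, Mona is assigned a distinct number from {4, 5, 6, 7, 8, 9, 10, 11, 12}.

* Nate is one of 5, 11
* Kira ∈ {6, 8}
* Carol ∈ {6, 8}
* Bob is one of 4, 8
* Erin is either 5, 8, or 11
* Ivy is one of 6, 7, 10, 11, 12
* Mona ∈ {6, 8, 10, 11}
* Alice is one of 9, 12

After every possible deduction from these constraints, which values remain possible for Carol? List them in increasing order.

6, 8

Kira and Carol share exactly the 2 values {6, 8}; by pigeonhole those values go to them, so strike 6, 8 from Bob, Erin, Ivy, Mona.
That leaves Bob = 4.
Nate and Erin between them cover only {5, 11} — a naked pair. Remove those values from Ivy, Mona.
Mona has just one choice, so Mona = 10. Remove 10 from Ivy.
No further eliminations apply; Carol can still be any of 6, 8.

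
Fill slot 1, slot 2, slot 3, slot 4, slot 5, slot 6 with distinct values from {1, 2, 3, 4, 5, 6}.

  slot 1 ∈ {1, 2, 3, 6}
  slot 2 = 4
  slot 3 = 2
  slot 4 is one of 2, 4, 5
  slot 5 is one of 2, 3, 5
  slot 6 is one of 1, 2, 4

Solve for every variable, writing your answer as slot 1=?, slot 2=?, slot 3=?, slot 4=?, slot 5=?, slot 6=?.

slot 1=6, slot 2=4, slot 3=2, slot 4=5, slot 5=3, slot 6=1

slot 2's domain is down to {4}, so slot 2 = 4. Eliminate 4 elsewhere: slot 4, slot 6.
slot 3 must be 2 (only option left). So slot 1, slot 4, slot 5, slot 6 can't be 2.
slot 4 must be 5 (only option left). So slot 5 can't be 5.
slot 5's domain is down to {3}, so slot 5 = 3. Remove 3 from slot 1.
slot 6's domain is down to {1}, so slot 6 = 1. Strike 1 from slot 1.
slot 1 has just one choice, so slot 1 = 6.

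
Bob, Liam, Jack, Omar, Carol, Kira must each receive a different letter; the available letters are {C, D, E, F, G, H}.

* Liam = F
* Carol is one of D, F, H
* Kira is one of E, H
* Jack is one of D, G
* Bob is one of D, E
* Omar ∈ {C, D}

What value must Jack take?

G

Liam's domain is down to {F}, so Liam = F. So Carol can't be F.
The 5 still-open variables draw from only 5 values {C, D, E, G, H}, so each is used; only Omar can be C, hence Omar = C.
Among the 4 still-open variables, G fits only Jack (and all 4 values in {D, E, G, H} must be used), so Jack = G.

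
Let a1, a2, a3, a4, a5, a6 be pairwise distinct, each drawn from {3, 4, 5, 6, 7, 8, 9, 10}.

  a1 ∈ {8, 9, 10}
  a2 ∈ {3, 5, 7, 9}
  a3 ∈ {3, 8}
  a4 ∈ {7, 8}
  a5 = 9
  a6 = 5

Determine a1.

10

a5's domain is down to {9}, so a5 = 9. Remove 9 from a1, a2.
a6 has just one choice, so a6 = 5. So a2 can't be 5.
The 4 still-open variables together cover exactly {3, 7, 8, 10} — 4 values for 4 variables — and 10 appears only in a1's list, so a1 = 10.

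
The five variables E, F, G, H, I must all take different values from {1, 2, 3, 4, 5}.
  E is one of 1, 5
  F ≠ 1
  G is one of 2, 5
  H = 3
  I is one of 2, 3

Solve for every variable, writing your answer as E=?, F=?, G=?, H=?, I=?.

E=1, F=4, G=5, H=3, I=2

H must be 3 (only option left). Strike 3 from F, I.
That leaves I = 2. Remove 2 from F, G.
That leaves G = 5. So E, F can't be 5.
E's domain is down to {1}, so E = 1.
F must be 4 (only option left).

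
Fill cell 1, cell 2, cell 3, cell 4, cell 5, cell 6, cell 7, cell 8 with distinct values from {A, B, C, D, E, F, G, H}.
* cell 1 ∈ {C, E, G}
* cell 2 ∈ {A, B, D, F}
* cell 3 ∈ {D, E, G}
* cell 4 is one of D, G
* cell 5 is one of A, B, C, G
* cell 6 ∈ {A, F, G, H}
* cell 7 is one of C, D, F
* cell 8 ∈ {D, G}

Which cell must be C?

Among the 8 variables, H fits only cell 6 (and all 8 values in {A, B, C, D, E, F, G, H} must be used), so cell 6 = H.
The 2 variables cell 4 and cell 8 are confined to {D, G}, which locks those values in; drop them from cell 1, cell 2, cell 3, cell 5, cell 7.
cell 3 must be E (only option left). So cell 1 can't be E.
So C goes to cell 1.

cell 1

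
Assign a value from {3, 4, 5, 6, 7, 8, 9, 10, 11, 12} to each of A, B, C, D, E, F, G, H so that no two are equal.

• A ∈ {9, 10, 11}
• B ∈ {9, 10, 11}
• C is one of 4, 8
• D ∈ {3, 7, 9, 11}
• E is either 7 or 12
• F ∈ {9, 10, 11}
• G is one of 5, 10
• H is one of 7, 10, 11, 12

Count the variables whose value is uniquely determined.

A, B, F share exactly the 3 values {9, 10, 11}; by pigeonhole those values go to them, so strike 9, 10, 11 from D, G, H.
G's domain is down to {5}, so G = 5.
The 2 variables E and H are confined to {7, 12}, which locks those values in; drop them from D.
That leaves D = 3.
Determined: D=3, G=5. The other variables each still have more than one consistent value. That makes 2.

2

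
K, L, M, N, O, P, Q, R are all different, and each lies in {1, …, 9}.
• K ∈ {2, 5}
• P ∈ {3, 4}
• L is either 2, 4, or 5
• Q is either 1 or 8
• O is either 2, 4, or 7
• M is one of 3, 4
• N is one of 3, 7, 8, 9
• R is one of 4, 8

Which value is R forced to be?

Among the 8 variables, 1 fits only Q (and all 8 values in {1, 2, 3, 4, 5, 7, 8, 9} must be used), so Q = 1.
Among the 7 still-open variables, 9 fits only N (and all 7 values in {2, 3, 4, 5, 7, 8, 9} must be used), so N = 9.
The 6 still-open variables together cover exactly {2, 3, 4, 5, 7, 8} — 6 values for 6 variables — and 7 appears only in O's list, so O = 7.
The 5 still-open variables together cover exactly {2, 3, 4, 5, 8} — 5 values for 5 variables — and 8 appears only in R's list, so R = 8.

8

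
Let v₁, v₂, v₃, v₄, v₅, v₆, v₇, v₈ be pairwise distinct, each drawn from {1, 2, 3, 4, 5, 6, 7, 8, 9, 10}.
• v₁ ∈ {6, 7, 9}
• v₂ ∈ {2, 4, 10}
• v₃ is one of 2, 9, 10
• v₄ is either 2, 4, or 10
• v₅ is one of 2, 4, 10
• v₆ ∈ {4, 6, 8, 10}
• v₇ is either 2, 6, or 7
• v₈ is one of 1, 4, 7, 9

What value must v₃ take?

Among the 8 variables, 1 fits only v₈ (and all 8 values in {1, 2, 4, 6, 7, 8, 9, 10} must be used), so v₈ = 1.
The 7 still-open variables together cover exactly {2, 4, 6, 7, 8, 9, 10} — 7 values for 7 variables — and 8 appears only in v₆'s list, so v₆ = 8.
The 3 variables v₂, v₄, v₅ are confined to {2, 4, 10}, which locks those values in; drop them from v₃, v₇.
So v₃ = 9.

9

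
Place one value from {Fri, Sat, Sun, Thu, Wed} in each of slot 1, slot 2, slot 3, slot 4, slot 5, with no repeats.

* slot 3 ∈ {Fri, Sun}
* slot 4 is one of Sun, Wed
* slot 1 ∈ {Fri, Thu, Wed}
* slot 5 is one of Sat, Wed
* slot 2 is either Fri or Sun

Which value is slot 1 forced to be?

The 5 variables together cover exactly {Fri, Sat, Sun, Thu, Wed} — 5 values for 5 variables — and Sat appears only in slot 5's list, so slot 5 = Sat.
The 4 still-open variables together cover exactly {Fri, Sun, Thu, Wed} — 4 values for 4 variables — and Thu appears only in slot 1's list, so slot 1 = Thu.

Thu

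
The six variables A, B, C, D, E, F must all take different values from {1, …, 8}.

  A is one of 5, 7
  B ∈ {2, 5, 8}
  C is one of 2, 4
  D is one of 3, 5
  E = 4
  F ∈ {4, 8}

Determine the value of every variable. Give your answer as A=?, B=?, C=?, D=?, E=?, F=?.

E has just one choice, so E = 4. So C, F can't be 4.
F's domain is down to {8}, so F = 8. Eliminate 8 elsewhere: B.
C must be 2 (only option left). Eliminate 2 elsewhere: B.
B has just one choice, so B = 5. Remove 5 from A, D.
D must be 3 (only option left).
That leaves A = 7.

A=7, B=5, C=2, D=3, E=4, F=8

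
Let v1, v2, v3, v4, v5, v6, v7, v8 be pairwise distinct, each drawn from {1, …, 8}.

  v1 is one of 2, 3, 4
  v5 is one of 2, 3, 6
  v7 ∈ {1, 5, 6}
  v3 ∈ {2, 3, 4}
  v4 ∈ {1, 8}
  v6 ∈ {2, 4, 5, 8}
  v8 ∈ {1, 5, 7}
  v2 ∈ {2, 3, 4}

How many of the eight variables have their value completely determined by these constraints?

2

The 8 variables draw from only 8 values {1, 2, 3, 4, 5, 6, 7, 8}, so each is used; only v8 can be 7, hence v8 = 7.
v1, v2, v3 between them cover only {2, 3, 4} — a naked triple. Remove those values from v5, v6.
v5 has just one choice, so v5 = 6. So v7 can't be 6.
Determined: v5=6, v8=7. The other variables each still have more than one consistent value. That makes 2.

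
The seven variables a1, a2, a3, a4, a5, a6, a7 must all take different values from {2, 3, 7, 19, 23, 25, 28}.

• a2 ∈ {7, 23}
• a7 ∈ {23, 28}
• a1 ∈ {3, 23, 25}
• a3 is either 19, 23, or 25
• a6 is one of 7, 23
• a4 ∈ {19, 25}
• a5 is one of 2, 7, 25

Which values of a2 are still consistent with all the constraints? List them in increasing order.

The 7 variables draw from only 7 values {2, 3, 7, 19, 23, 25, 28}, so each is used; only a5 can be 2, hence a5 = 2.
Among the 6 still-open variables, 3 fits only a1 (and all 6 values in {3, 7, 19, 23, 25, 28} must be used), so a1 = 3.
The 5 still-open variables draw from only 5 values {7, 19, 23, 25, 28}, so each is used; only a7 can be 28, hence a7 = 28.
a2 and a6 share exactly the 2 values {7, 23}; by pigeonhole those values go to them, so strike 7, 23 from a3.
No further eliminations apply; a2 can still be any of 7, 23.

7, 23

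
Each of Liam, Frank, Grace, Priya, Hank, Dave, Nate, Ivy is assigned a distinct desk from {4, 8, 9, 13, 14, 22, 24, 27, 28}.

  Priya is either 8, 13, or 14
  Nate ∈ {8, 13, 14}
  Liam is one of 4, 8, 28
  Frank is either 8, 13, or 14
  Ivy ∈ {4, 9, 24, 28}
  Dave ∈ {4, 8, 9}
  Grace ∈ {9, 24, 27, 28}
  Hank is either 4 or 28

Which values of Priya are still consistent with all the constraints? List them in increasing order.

8, 13, 14

Among the 8 variables, 27 fits only Grace (and all 8 values in {4, 8, 9, 13, 14, 24, 27, 28} must be used), so Grace = 27.
Among the 7 still-open variables, 24 fits only Ivy (and all 7 values in {4, 8, 9, 13, 14, 24, 28} must be used), so Ivy = 24.
Among the 6 still-open variables, 9 fits only Dave (and all 6 values in {4, 8, 9, 13, 14, 28} must be used), so Dave = 9.
Frank, Priya, Nate between them cover only {8, 13, 14} — a naked triple. Remove those values from Liam.
No further eliminations apply; Priya can still be any of 8, 13, 14.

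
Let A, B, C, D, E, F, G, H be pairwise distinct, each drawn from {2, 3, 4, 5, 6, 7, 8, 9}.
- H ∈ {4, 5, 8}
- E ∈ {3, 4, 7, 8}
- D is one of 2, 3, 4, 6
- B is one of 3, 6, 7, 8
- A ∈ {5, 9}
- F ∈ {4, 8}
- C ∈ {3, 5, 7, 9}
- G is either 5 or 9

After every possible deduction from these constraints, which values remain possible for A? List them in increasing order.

5, 9

The 8 variables draw from only 8 values {2, 3, 4, 5, 6, 7, 8, 9}, so each is used; only D can be 2, hence D = 2.
Among the 7 still-open variables, 6 fits only B (and all 7 values in {3, 4, 5, 6, 7, 8, 9} must be used), so B = 6.
A and G share exactly the 2 values {5, 9}; by pigeonhole those values go to them, so strike 5, 9 from C, H.
The 2 variables F and H are confined to {4, 8}, which locks those values in; drop them from E.
No further eliminations apply; A can still be any of 5, 9.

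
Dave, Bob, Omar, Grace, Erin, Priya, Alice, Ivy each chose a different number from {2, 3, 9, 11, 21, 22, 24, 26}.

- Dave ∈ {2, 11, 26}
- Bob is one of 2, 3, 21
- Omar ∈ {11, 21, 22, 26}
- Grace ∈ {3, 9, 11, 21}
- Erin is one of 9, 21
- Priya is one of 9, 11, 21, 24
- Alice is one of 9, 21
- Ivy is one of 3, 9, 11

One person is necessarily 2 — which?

Bob

The 8 variables draw from only 8 values {2, 3, 9, 11, 21, 22, 24, 26}, so each is used; only Omar can be 22, hence Omar = 22.
Among the 7 still-open variables, 24 fits only Priya (and all 7 values in {2, 3, 9, 11, 21, 24, 26} must be used), so Priya = 24.
Among the 6 still-open variables, 26 fits only Dave (and all 6 values in {2, 3, 9, 11, 21, 26} must be used), so Dave = 26.
Among the 5 still-open variables, 2 fits only Bob (and all 5 values in {2, 3, 9, 11, 21} must be used), so Bob = 2.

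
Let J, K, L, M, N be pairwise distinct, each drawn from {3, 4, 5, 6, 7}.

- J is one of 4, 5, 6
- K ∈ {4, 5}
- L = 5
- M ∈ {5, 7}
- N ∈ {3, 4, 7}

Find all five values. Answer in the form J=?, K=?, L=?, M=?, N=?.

L must be 5 (only option left). So J, K, M can't be 5.
M must be 7 (only option left). Remove 7 from N.
K's domain is down to {4}, so K = 4. Strike 4 from J, N.
N must be 3 (only option left).
J must be 6 (only option left).

J=6, K=4, L=5, M=7, N=3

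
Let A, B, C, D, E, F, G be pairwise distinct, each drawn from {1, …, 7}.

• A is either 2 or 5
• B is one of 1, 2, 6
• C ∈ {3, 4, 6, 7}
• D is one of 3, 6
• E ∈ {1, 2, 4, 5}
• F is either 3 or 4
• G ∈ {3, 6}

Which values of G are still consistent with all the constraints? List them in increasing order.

3, 6

Among the 7 variables, 7 fits only C (and all 7 values in {1, 2, 3, 4, 5, 6, 7} must be used), so C = 7.
The 2 variables D and G are confined to {3, 6}, which locks those values in; drop them from B, F.
That leaves F = 4. Strike 4 from E.
No further eliminations apply; G can still be any of 3, 6.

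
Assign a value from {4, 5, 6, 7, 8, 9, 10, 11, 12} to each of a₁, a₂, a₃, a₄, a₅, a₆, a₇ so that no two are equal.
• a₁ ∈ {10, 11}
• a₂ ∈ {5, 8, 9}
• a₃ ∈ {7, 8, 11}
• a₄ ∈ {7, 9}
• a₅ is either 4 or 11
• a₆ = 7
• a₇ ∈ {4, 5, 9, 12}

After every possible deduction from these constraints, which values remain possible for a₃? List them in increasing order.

a₆ must be 7 (only option left). So a₃, a₄ can't be 7.
a₄'s domain is down to {9}, so a₄ = 9. Remove 9 from a₂, a₇.
No further eliminations apply; a₃ can still be any of 8, 11.

8, 11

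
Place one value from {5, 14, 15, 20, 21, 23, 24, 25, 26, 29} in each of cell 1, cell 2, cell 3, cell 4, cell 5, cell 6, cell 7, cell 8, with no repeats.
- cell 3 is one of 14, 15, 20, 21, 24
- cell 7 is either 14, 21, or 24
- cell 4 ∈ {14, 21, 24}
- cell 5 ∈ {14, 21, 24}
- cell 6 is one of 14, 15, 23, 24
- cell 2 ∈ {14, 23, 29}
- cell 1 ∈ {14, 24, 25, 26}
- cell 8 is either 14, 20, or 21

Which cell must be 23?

cell 4, cell 5, cell 7 between them cover only {14, 21, 24} — a naked triple. Remove those values from cell 1, cell 2, cell 3, cell 6, cell 8.
cell 8's domain is down to {20}, so cell 8 = 20. Strike 20 from cell 3.
cell 3 must be 15 (only option left). Strike 15 from cell 6.
So 23 goes to cell 6.

cell 6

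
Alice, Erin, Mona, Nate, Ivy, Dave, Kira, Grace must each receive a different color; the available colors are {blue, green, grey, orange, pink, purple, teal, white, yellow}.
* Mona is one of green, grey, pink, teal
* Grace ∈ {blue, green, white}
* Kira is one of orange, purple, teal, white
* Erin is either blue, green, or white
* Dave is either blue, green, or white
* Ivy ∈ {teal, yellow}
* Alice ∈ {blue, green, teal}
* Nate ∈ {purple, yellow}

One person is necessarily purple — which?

Nate

Erin, Dave, Grace share exactly the 3 values {blue, green, white}; by pigeonhole those values go to them, so strike blue, green, white from Alice, Mona, Kira.
Alice has just one choice, so Alice = teal. So Mona, Ivy, Kira can't be teal.
Ivy must be yellow (only option left). So Nate can't be yellow.
So purple goes to Nate.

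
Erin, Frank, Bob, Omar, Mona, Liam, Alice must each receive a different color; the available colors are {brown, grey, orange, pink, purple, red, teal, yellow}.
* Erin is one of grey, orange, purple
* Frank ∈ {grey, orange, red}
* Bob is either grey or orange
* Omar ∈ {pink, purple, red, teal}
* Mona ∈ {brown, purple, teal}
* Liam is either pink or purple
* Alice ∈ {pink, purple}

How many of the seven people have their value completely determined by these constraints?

3

The 7 variables together cover exactly {brown, grey, orange, pink, purple, red, teal} — 7 values for 7 variables — and brown appears only in Mona's list, so Mona = brown.
The 6 still-open variables draw from only 6 values {grey, orange, pink, purple, red, teal}, so each is used; only Omar can be teal, hence Omar = teal.
Among the 5 still-open variables, red fits only Frank (and all 5 values in {grey, orange, pink, purple, red} must be used), so Frank = red.
Liam and Alice between them cover only {pink, purple} — a naked pair. Remove those values from Erin.
Determined: Frank=red, Omar=teal, Mona=brown. The other people each still have more than one consistent value. That makes 3.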